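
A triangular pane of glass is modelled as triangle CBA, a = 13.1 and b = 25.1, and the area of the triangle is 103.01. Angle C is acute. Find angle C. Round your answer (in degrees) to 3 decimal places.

From area = ½·b·a·sin C, we get sin C = 2·area/(b·a) ≈ 0.62656.
Taking the acute solution, ∠C ≈ 38.80°.

∠C ≈ 38.797°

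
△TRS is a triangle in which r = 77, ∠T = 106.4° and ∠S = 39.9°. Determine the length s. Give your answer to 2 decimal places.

The third angle is ∠R = 180° − ∠S − ∠T = 33.70°.
Law of sines: s = r·sin S/sin R ≈ 89.019.

89.02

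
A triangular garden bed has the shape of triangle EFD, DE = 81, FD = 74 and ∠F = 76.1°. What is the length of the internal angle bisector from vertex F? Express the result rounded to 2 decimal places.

49.80

Law of sines: sin E = FD·sin F/DE ≈ 0.88683.
Since DE ≥ FD, only the acute value applies: ∠E ≈ 62.48°.
Then ∠D = 180° − ∠F − ∠E ≈ 41.42°.
Law of sines gives EF = DE·sin D/sin F ≈ 55.207.
The bisector from F has length 2·EF·FD·cos(∠F/2)/(EF+FD) ≈ 49.797.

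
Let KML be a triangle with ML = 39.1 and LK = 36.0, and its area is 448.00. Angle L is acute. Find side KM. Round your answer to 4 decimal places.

25.5659

From area = ½·ML·LK·sin L, we get sin L = 2·area/(ML·LK) ≈ 0.63654.
Taking the acute solution, ∠L ≈ 39.53°.
Law of cosines then gives KM ≈ 25.566.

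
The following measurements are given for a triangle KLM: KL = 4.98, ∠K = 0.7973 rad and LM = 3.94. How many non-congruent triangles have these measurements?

2

KL·sin K = 4.98·sin(0.7973 rad) ≈ 3.563.
Since KL sin K < LM < KL (3.563 < 3.94 < 4.98), two triangles exist.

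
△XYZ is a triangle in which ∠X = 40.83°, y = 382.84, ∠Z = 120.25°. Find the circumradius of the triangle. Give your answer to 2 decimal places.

The third angle is ∠Y = 180° − ∠Z − ∠X = 18.92°.
Law of sines: x = y·sin X/sin Y ≈ 771.96.
Law of sines: z = y·sin Z/sin Y ≈ 1019.9.
Circumradius = y/(2 sin Y) ≈ 590.35.

R ≈ 590.35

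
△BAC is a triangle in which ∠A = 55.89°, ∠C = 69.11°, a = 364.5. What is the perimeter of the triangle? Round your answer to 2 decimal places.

perimeter ≈ 1136.42

The third angle is ∠B = 180° − ∠A − ∠C = 55.00°.
Law of sines: b = a·sin B/sin A ≈ 360.62.
Law of sines: c = a·sin C/sin A ≈ 411.3.
Semiperimeter s = (360.62+364.5+411.3)/2 = 568.21.
Perimeter = 360.62 + 364.5 + 411.3 = 1136.4.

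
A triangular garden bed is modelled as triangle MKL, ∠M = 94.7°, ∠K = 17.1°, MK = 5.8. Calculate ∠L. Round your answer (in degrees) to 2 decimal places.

68.20

The third angle is ∠L = 180° − ∠M − ∠K = 68.20°.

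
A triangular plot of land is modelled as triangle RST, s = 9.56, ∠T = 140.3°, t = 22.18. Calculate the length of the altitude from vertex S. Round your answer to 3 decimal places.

8.922

Law of sines: sin S = s·sin T/t ≈ 0.27532.
Since t ≥ s, only the acute value applies: ∠S ≈ 15.98°.
Then ∠R = 180° − ∠T − ∠S ≈ 23.72°.
Law of sines gives r = t·sin R/sin T ≈ 13.967.
Area = ½·t·s·sin R ≈ 42.647.
The altitude from S has length 2·area/s ≈ 8.9219.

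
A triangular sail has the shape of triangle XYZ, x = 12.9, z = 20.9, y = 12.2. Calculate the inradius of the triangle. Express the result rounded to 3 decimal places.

r ≈ 3.156

Semiperimeter s = (12.9 + 12.2 + 20.9)/2 = 23.
Heron's formula: area = √(23·10.1·10.8·2.1) ≈ 72.585.
Inradius = area/s = 72.585/23 ≈ 3.1559.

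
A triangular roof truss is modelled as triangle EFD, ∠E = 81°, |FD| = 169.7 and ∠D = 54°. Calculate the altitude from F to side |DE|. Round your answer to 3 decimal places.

h_F ≈ 137.290

The third angle is ∠F = 180° − ∠D − ∠E = 45.00°.
Law of sines: |DE| = |FD|·sin F/sin E ≈ 121.49.
Law of sines: |EF| = |FD|·sin D/sin E ≈ 139.
Area = ½·|FD|·|DE|·sin D ≈ 8339.8.
The altitude from F has length 2·area/|DE| ≈ 137.29.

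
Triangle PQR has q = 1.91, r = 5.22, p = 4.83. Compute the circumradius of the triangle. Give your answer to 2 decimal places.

By the law of cosines, cos P = (q² + r² − p²) / (2·q·r) ≈ 0.37951, so ∠P ≈ 67.70°.
Circumradius = p/(2 sin P) ≈ 2.6103.

2.61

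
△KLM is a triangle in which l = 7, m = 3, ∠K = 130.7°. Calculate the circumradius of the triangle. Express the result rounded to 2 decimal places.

By the law of cosines, k² = l² + m² − 2·l·m·cos K = 85.388, so k ≈ 9.2406.
Area = ½·l·m·sin K ≈ 7.9604.
Circumradius = k/(2 sin K) ≈ 6.0943.

6.09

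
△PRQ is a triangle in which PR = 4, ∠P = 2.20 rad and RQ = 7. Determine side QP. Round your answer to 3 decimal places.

Law of sines: sin Q = PR·sin P/RQ ≈ 0.46200.
Since RQ ≥ PR, only the acute value applies: ∠Q ≈ 0.480 rad.
Then ∠R = π − ∠P − ∠Q ≈ 0.461 rad.
Law of sines gives QP = RQ·sin R/sin P ≈ 3.8542.

3.854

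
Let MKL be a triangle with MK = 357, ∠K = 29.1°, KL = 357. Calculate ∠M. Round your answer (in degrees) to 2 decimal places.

∠M ≈ 75.45°

By the law of cosines, LM² = MK² + KL² − 2·MK·KL·cos K = 32175, so LM ≈ 179.37.
Law of cosines again: cos M = (LM² + MK² − KL²)/(2·LM·MK) ≈ 0.25122, so ∠M ≈ 75.45°.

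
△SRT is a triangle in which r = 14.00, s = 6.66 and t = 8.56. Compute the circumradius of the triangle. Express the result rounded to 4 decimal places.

By the law of cosines, cos S = (r² + t² − s²) / (2·r·t) ≈ 0.93841, so ∠S ≈ 20.21°.
Circumradius = s/(2 sin S) ≈ 9.6375.

9.6375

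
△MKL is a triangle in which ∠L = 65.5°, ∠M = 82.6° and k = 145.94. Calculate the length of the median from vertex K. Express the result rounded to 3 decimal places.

m_K ≈ 252.499

The third angle is ∠K = 180° − ∠L − ∠M = 31.90°.
Law of sines: m = k·sin M/sin K ≈ 273.87.
Law of sines: l = k·sin L/sin K ≈ 251.31.
Median from K: ½√(2·l² + 2·m² − k²) ≈ 252.5.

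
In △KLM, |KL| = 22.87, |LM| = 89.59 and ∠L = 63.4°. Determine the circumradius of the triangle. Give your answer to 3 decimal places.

By the law of cosines, |MK|² = |KL|² + |LM|² − 2·|KL|·|LM|·cos L = 6714.6, so |MK| ≈ 81.942.
Area = ½·|KL|·|LM|·sin L ≈ 916.03.
Circumradius = |MK|/(2 sin L) ≈ 45.821.

R ≈ 45.821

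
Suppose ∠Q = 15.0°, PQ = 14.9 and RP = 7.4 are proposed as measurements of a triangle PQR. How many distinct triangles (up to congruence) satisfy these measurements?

PQ·sin Q = 14.9·sin(15.0°) ≈ 3.856.
Since PQ sin Q < RP < PQ (3.856 < 7.4 < 14.9), two triangles exist.

2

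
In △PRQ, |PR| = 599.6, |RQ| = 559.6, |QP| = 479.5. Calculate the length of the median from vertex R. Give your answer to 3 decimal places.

m_R ≈ 528.068

Median from R: ½√(2·|PR|² + 2·|RQ|² − |QP|²) ≈ 528.07.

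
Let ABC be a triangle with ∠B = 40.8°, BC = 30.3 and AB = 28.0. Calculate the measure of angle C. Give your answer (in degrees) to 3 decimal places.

63.545

By the law of cosines, CA² = AB² + BC² − 2·AB·BC·cos B = 417.62, so CA ≈ 20.436.
Law of cosines again: cos C = (BC² + CA² − AB²)/(2·BC·CA) ≈ 0.44550, so ∠C ≈ 63.54°.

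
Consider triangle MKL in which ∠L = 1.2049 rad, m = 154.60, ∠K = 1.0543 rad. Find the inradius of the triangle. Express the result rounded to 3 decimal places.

The third angle is ∠M = π − ∠K − ∠L = 0.8824 rad.
Law of sines: k = m·sin K/sin M ≈ 174.08.
Law of sines: l = m·sin L/sin M ≈ 186.94.
Area = ½·m·k·sin L ≈ 12565.
Semiperimeter s = (154.6+174.08+186.94)/2 = 257.81.
Inradius = area/s = 12565/257.81 ≈ 48.739.

48.739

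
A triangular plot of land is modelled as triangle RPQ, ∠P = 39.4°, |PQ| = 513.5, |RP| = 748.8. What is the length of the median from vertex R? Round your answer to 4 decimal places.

By the law of cosines, |QR|² = |RP|² + |PQ|² − 2·|RP|·|PQ|·cos P = 2.3014e+05, so |QR| ≈ 479.73.
Median from R: ½√(2·|QR|² + 2·|RP|² − |PQ|²) ≈ 574.02.

m_R ≈ 574.0202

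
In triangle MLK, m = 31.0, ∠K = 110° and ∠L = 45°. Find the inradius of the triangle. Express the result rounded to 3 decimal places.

The third angle is ∠M = 180° − ∠L − ∠K = 25.00°.
Law of sines: l = m·sin L/sin M ≈ 51.868.
Law of sines: k = m·sin K/sin M ≈ 68.929.
Area = ½·m·l·sin K ≈ 755.47.
Semiperimeter s = (31+51.868+68.929)/2 = 75.898.
Inradius = area/s = 755.47/75.898 ≈ 9.9537.

9.954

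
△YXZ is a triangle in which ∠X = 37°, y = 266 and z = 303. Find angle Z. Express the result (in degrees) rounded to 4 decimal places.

∠Z ≈ 82.4980°

By the law of cosines, x² = z² + y² − 2·z·y·cos X = 33828, so x ≈ 183.92.
Law of cosines again: cos Z = (y² + x² − z²)/(2·y·x) ≈ 0.13056, so ∠Z ≈ 82.50°.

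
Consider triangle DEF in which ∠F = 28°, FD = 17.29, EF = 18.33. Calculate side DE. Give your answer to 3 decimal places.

By the law of cosines, DE² = EF² + FD² − 2·EF·FD·cos F = 75.275, so DE ≈ 8.6761.

8.676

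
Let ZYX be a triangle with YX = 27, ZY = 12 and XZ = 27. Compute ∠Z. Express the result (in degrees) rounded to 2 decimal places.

By the law of cosines, cos Z = (XZ² + ZY² − YX²) / (2·XZ·ZY) ≈ 0.22222, so ∠Z ≈ 77.16°.

77.16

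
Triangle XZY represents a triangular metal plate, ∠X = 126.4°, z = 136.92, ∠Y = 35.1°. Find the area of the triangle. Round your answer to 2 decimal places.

The third angle is ∠Z = 180° − ∠Y − ∠X = 18.50°.
Law of sines: x = z·sin X/sin Z ≈ 347.32.
Law of sines: y = z·sin Y/sin Z ≈ 248.12.
Area = ½·z·x·sin Y ≈ 13672.

13672.18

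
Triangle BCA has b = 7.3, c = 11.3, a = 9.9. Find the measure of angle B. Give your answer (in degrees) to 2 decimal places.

By the law of cosines, cos B = (c² + a² − b²) / (2·c·a) ≈ 0.77058, so ∠B ≈ 39.59°.

39.59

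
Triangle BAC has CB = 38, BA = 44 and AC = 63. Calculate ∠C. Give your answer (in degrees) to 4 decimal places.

By the law of cosines, cos C = (AC² + CB² − BA²) / (2·AC·CB) ≈ 0.72619, so ∠C ≈ 43.43°.

43.4320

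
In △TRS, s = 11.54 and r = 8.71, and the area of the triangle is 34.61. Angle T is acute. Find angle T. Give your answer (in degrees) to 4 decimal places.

43.5245

From area = ½·r·s·sin T, we get sin T = 2·area/(r·s) ≈ 0.68866.
Taking the acute solution, ∠T ≈ 43.52°.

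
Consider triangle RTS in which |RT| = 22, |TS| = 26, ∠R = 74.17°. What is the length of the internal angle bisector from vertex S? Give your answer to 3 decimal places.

Law of sines: sin S = |RT|·sin R/|TS| ≈ 0.81406.
Since |TS| ≥ |RT|, only the acute value applies: ∠S ≈ 54.49°.
Then ∠T = 180° − ∠R − ∠S ≈ 51.34°.
Law of sines gives |SR| = |TS|·sin T/sin R ≈ 21.101.
The bisector from S has length 2·|TS|·|SR|·cos(∠S/2)/(|TS|+|SR|) ≈ 20.711.

t_S ≈ 20.711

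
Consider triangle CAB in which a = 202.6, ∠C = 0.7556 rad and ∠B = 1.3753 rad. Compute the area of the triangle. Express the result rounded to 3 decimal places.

The third angle is ∠A = π − ∠B − ∠C = 1.0107 rad.
Law of sines: c = a·sin C/sin A ≈ 163.98.
Law of sines: b = a·sin B/sin A ≈ 234.59.
Area = ½·a·c·sin B ≈ 16295.

area ≈ 16295.238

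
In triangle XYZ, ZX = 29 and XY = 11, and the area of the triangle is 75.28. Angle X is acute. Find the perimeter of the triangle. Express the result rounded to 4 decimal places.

perimeter ≈ 59.9883

From area = ½·ZX·XY·sin X, we get sin X = 2·area/(ZX·XY) ≈ 0.47197.
Taking the acute solution, ∠X ≈ 0.492 rad.
Law of cosines then gives YZ ≈ 19.988.
Perimeter = 19.988 + 29 + 11 = 59.988.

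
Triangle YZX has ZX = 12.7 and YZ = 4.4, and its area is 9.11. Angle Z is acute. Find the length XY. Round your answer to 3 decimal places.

From area = ½·YZ·ZX·sin Z, we get sin Z = 2·area/(YZ·ZX) ≈ 0.32606.
Taking the acute solution, ∠Z ≈ 0.3321 rad.
Law of cosines then gives XY ≈ 8.6601.

8.660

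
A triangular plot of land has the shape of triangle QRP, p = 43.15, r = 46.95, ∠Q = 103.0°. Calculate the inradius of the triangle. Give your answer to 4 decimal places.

12.2872

By the law of cosines, q² = r² + p² − 2·r·p·cos Q = 4977.7, so q ≈ 70.553.
Area = ½·r·p·sin Q ≈ 986.98.
Semiperimeter s = (70.553+46.95+43.15)/2 = 80.326.
Inradius = area/s = 986.98/80.326 ≈ 12.287.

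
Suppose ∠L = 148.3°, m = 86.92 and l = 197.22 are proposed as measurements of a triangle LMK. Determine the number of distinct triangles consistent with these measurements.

m·sin L = 86.92·sin(148.3°) ≈ 45.67.
Since ∠L is not acute, a triangle exists only if l > m; here l > m, so there is exactly one triangle.

1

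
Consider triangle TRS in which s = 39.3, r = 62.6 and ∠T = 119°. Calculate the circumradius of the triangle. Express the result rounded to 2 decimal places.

50.65

By the law of cosines, t² = r² + s² − 2·r·s·cos T = 7848.7, so t ≈ 88.593.
Area = ½·r·s·sin T ≈ 1075.9.
Circumradius = t/(2 sin T) ≈ 50.646.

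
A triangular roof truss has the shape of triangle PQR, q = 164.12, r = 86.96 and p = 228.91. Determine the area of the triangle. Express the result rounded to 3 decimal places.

Semiperimeter s = (228.91 + 164.12 + 86.96)/2 = 239.99.
Heron's formula: area = √(239.99·11.085·75.875·153.03) ≈ 5557.9.

5557.938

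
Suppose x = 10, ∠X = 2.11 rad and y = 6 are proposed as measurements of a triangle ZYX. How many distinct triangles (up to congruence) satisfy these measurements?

1

y·sin X = 6·sin(2.11 rad) ≈ 5.149.
Since ∠X is not acute, a triangle exists only if x > y; here x > y, so there is exactly one triangle.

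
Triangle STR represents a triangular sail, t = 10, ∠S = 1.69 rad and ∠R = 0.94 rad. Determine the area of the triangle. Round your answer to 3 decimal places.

The third angle is ∠T = π − ∠R − ∠S = 0.512 rad.
Law of sines: s = t·sin S/sin T ≈ 20.281.
Law of sines: r = t·sin R/sin T ≈ 16.495.
Area = ½·t·s·sin R ≈ 81.892.

81.892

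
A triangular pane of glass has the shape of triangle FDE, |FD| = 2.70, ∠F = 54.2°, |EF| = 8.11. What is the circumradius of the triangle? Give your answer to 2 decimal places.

By the law of cosines, |DE|² = |EF|² + |FD|² − 2·|EF|·|FD|·cos F = 47.444, so |DE| ≈ 6.888.
Area = ½·|EF|·|FD|·sin F ≈ 8.8799.
Circumradius = |DE|/(2 sin F) ≈ 4.2463.

R ≈ 4.25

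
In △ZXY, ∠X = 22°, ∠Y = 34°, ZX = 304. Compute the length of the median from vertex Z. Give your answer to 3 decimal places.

127.132

The third angle is ∠Z = 180° − ∠X − ∠Y = 124.00°.
Law of sines: XY = ZX·sin Z/sin Y ≈ 450.7.
Law of sines: YZ = ZX·sin X/sin Y ≈ 203.65.
Median from Z: ½√(2·YZ² + 2·ZX² − XY²) ≈ 127.13.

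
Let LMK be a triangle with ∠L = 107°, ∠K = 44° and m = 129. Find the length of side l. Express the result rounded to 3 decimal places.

254.457

The third angle is ∠M = 180° − ∠K − ∠L = 29.00°.
Law of sines: l = m·sin L/sin M ≈ 254.46.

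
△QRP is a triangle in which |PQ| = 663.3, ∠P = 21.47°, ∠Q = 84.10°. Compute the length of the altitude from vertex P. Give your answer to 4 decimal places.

The third angle is ∠R = 180° − ∠P − ∠Q = 74.43°.
Law of sines: |RP| = |PQ|·sin Q/sin R ≈ 684.92.
Law of sines: |QR| = |PQ|·sin P/sin R ≈ 252.03.
Area = ½·|PQ|·|RP|·sin P ≈ 83142.
The altitude from P has length 2·area/|QR| ≈ 659.79.

659.7864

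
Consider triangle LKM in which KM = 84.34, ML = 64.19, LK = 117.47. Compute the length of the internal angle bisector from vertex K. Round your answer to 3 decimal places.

t_K ≈ 94.367

By the law of cosines, cos K = (LK² + KM² − ML²) / (2·LK·KM) ≈ 0.84745, so ∠K ≈ 32.06°.
The bisector from K has length 2·LK·KM·cos(∠K/2)/(LK+KM) ≈ 94.367.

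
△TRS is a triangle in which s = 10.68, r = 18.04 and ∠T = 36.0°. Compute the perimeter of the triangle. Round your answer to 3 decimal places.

By the law of cosines, t² = r² + s² − 2·r·s·cos T = 127.76, so t ≈ 11.303.
Semiperimeter p = (11.303+18.04+10.68)/2 = 20.012.
Perimeter = 11.303 + 18.04 + 10.68 = 40.023.

40.023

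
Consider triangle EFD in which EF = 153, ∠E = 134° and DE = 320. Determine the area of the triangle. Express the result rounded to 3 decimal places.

Area = ½·DE·EF·sin E ≈ 17609.

area ≈ 17609.438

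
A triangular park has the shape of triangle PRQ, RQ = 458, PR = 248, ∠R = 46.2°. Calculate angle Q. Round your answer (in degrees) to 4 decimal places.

By the law of cosines, QP² = PR² + RQ² − 2·PR·RQ·cos R = 1.1404e+05, so QP ≈ 337.69.
Law of cosines again: cos Q = (RQ² + QP² − PR²)/(2·RQ·QP) ≈ 0.84796, so ∠Q ≈ 32.01°.

∠Q ≈ 32.0095°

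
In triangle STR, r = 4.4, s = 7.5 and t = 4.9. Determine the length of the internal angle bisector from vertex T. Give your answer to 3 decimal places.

5.235

By the law of cosines, cos T = (r² + s² − t²) / (2·r·s) ≈ 0.78182, so ∠T ≈ 38.57°.
The bisector from T has length 2·r·s·cos(∠T/2)/(r+s) ≈ 5.235.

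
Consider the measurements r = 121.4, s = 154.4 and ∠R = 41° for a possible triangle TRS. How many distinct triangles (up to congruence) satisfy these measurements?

s·sin R = 154.4·sin(41°) ≈ 101.3.
Since s sin R < r < s (101.3 < 121.4 < 154.4), two triangles exist.

2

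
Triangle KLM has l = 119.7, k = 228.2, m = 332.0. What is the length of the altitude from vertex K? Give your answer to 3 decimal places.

71.480

Semiperimeter s = (228.2 + 119.7 + 332)/2 = 339.95.
Heron's formula: area = √(339.95·111.75·220.25·7.95) ≈ 8155.9.
The altitude from K has length 2·area/k ≈ 71.48.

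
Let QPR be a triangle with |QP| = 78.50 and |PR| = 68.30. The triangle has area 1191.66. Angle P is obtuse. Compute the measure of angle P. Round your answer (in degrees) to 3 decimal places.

153.607

From area = ½·|QP|·|PR|·sin P, we get sin P = 2·area/(|QP|·|PR|) ≈ 0.44452.
Taking the obtuse solution, ∠P ≈ 153.61°.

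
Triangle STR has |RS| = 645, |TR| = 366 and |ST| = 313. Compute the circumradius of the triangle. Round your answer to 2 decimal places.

541.77

By the law of cosines, cos S = (|RS|² + |ST|² − |TR|²) / (2·|RS|·|ST|) ≈ 0.94122, so ∠S ≈ 19.74°.
Circumradius = |TR|/(2 sin S) ≈ 541.77.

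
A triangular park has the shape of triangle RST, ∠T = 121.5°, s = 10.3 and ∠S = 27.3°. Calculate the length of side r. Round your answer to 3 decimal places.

11.633

The third angle is ∠R = 180° − ∠S − ∠T = 31.20°.
Law of sines: r = s·sin R/sin S ≈ 11.633.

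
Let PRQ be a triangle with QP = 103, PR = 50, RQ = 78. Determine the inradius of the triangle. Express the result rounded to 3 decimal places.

Semiperimeter s = (78 + 103 + 50)/2 = 115.5.
Heron's formula: area = √(115.5·37.5·12.5·65.5) ≈ 1883.1.
Inradius = area/s = 1883.1/115.5 ≈ 16.304.

16.304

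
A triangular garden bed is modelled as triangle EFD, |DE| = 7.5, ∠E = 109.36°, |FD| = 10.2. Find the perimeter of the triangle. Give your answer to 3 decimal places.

perimeter ≈ 22.560

Law of sines: sin F = |DE|·sin E/|FD| ≈ 0.69372.
Since |FD| ≥ |DE|, only the acute value applies: ∠F ≈ 43.93°.
Then ∠D = 180° − ∠E − ∠F ≈ 26.71°.
Law of sines gives |EF| = |FD|·sin D/sin E ≈ 4.8603.
Semiperimeter s = (10.2+7.5+4.8603)/2 = 11.28.
Perimeter = 10.2 + 7.5 + 4.8603 = 22.56.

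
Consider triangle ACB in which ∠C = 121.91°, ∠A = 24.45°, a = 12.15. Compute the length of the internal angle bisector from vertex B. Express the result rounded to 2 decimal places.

t_B ≈ 15.64

The third angle is ∠B = 180° − ∠A − ∠C = 33.64°.
Law of sines: c = a·sin C/sin A ≈ 24.919.
Law of sines: b = a·sin B/sin A ≈ 16.262.
The bisector from B has length 2·a·c·cos(∠B/2)/(a+c) ≈ 15.636.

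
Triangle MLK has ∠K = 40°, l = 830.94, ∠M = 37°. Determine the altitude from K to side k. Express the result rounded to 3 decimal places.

h_K ≈ 500.072

The third angle is ∠L = 180° − ∠K − ∠M = 103.00°.
Law of sines: m = l·sin M/sin L ≈ 513.23.
Law of sines: k = l·sin K/sin L ≈ 548.17.
Area = ½·l·m·sin K ≈ 1.3706e+05.
The altitude from K has length 2·area/k ≈ 500.07.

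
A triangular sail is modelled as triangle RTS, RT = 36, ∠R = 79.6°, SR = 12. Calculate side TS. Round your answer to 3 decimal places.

By the law of cosines, TS² = SR² + RT² − 2·SR·RT·cos R = 1284, so TS ≈ 35.833.

35.833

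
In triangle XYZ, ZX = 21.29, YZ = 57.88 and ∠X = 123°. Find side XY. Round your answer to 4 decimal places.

43.4617

Law of sines: sin Y = ZX·sin X/YZ ≈ 0.30849.
Since YZ ≥ ZX, only the acute value applies: ∠Y ≈ 17.97°.
Then ∠Z = 180° − ∠X − ∠Y ≈ 39.03°.
Law of sines gives XY = YZ·sin Z/sin X ≈ 43.462.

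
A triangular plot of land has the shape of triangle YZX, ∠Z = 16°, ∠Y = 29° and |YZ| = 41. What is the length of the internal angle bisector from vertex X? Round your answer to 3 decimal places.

7.798

The third angle is ∠X = 180° − ∠Y − ∠Z = 135.00°.
Law of sines: |ZX| = |YZ|·sin Y/sin X ≈ 28.111.
Law of sines: |XY| = |YZ|·sin Z/sin X ≈ 15.982.
The bisector from X has length 2·|ZX|·|XY|·cos(∠X/2)/(|ZX|+|XY|) ≈ 7.7985.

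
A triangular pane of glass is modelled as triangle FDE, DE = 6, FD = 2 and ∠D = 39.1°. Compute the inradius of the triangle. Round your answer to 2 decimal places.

By the law of cosines, EF² = FD² + DE² − 2·FD·DE·cos D = 21.375, so EF ≈ 4.6233.
Area = ½·FD·DE·sin D ≈ 3.7841.
Semiperimeter s = (6+4.6233+2)/2 = 6.3116.
Inradius = area/s = 3.7841/6.3116 ≈ 0.59954.

r ≈ 0.60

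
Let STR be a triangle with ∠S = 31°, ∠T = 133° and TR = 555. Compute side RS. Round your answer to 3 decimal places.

The third angle is ∠R = 180° − ∠S − ∠T = 16.00°.
Law of sines: RS = TR·sin T/sin S ≈ 788.1.

788.100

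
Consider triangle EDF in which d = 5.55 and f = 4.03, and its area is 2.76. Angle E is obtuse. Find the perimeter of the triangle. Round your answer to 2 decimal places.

From area = ½·d·f·sin E, we get sin E = 2·area/(d·f) ≈ 0.24680.
Taking the obtuse solution, ∠E ≈ 165.71°.
Law of cosines then gives e ≈ 9.5075.
Perimeter = 9.5075 + 5.55 + 4.03 = 19.088.

19.09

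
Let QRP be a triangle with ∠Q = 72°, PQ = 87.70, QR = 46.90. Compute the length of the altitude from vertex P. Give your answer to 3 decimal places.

h_P ≈ 83.408

By the law of cosines, RP² = PQ² + QR² − 2·PQ·QR·cos Q = 7348.8, so RP ≈ 85.725.
Area = ½·PQ·QR·sin Q ≈ 1955.9.
The altitude from P has length 2·area/QR ≈ 83.408.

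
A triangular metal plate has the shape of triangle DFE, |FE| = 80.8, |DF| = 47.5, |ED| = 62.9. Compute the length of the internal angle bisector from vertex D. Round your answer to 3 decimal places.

t_D ≈ 37.247

By the law of cosines, cos D = (|ED|² + |DF|² − |FE|²) / (2·|ED|·|DF|) ≈ -0.05288, so ∠D ≈ 93.03°.
The bisector from D has length 2·|ED|·|DF|·cos(∠D/2)/(|ED|+|DF|) ≈ 37.247.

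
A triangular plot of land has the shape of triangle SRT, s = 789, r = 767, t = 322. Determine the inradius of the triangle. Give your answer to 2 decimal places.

130.20

Semiperimeter p = (789 + 767 + 322)/2 = 939.
Heron's formula: area = √(939·150·172·617) ≈ 1.2226e+05.
Inradius = area/p = 1.2226e+05/939 ≈ 130.2.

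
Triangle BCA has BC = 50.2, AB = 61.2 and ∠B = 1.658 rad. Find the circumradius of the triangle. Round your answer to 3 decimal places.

By the law of cosines, CA² = AB² + BC² − 2·AB·BC·cos B = 6800.6, so CA ≈ 82.466.
Area = ½·AB·BC·sin B ≈ 1530.3.
Circumradius = CA/(2 sin B) ≈ 41.39.

R ≈ 41.390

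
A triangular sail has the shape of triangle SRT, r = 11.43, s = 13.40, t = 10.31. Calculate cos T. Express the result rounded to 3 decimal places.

0.666

By the law of cosines, cos T = (s² + r² − t²) / (2·s·r) ≈ 0.66566, so ∠T ≈ 48.27°.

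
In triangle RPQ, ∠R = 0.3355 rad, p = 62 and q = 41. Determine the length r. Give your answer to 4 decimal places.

By the law of cosines, r² = p² + q² − 2·p·q·cos R = 724.45, so r ≈ 26.916.

26.9157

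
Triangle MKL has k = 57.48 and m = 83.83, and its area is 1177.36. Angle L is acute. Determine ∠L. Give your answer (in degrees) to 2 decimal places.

From area = ½·m·k·sin L, we get sin L = 2·area/(m·k) ≈ 0.48868.
Taking the acute solution, ∠L ≈ 29.25°.

∠L ≈ 29.25°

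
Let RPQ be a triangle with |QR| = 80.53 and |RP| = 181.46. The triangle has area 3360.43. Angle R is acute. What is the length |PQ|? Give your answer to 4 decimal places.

116.0232

From area = ½·|QR|·|RP|·sin R, we get sin R = 2·area/(|QR|·|RP|) ≈ 0.45992.
Taking the acute solution, ∠R ≈ 27.38°.
Law of cosines then gives |PQ| ≈ 116.02.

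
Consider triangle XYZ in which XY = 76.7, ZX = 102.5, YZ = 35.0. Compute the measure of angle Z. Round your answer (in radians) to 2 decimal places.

0.62

By the law of cosines, cos Z = (YZ² + ZX² − XY²) / (2·YZ·ZX) ≈ 0.81510, so ∠Z ≈ 0.6179 rad.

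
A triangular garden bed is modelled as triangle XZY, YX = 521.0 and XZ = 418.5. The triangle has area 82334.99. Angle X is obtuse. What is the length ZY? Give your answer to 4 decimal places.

855.8110

From area = ½·YX·XZ·sin X, we get sin X = 2·area/(YX·XZ) ≈ 0.75523.
Taking the obtuse solution, ∠X ≈ 2.286 rad.
Law of cosines then gives ZY ≈ 855.81.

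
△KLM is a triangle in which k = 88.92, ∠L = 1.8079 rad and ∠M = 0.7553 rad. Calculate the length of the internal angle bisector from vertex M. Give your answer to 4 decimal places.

105.8031

The third angle is ∠K = π − ∠L − ∠M = 0.5784 rad.
Law of sines: l = k·sin L/sin K ≈ 158.1.
Law of sines: m = k·sin M/sin K ≈ 111.5.
The bisector from M has length 2·k·l·cos(∠M/2)/(k+l) ≈ 105.8.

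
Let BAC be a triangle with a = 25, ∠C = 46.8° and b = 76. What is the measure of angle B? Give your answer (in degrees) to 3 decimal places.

∠B ≈ 116.004°

By the law of cosines, c² = b² + a² − 2·b·a·cos C = 3799.7, so c ≈ 61.642.
Law of cosines again: cos B = (a² + c² − b²)/(2·a·c) ≈ -0.43843, so ∠B ≈ 116.00°.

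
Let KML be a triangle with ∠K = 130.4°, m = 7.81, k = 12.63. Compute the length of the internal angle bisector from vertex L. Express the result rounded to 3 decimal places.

9.482

Law of sines: sin M = m·sin K/k ≈ 0.47091.
Since k ≥ m, only the acute value applies: ∠M ≈ 28.09°.
Then ∠L = 180° − ∠K − ∠M ≈ 21.51°.
Law of sines gives l = k·sin L/sin K ≈ 6.0801.
The bisector from L has length 2·k·m·cos(∠L/2)/(k+m) ≈ 9.4822.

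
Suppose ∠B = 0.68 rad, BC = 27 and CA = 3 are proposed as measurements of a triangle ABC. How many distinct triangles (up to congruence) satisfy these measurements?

BC·sin B = 27·sin(0.68 rad) ≈ 16.98.
Since CA = 3 < 16.98 = BC sin B, no triangle exists.

0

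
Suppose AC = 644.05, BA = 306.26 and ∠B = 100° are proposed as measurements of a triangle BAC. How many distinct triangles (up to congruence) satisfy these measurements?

1

BA·sin B = 306.26·sin(100°) ≈ 301.6.
Since ∠B is not acute, a triangle exists only if AC > BA; here AC > BA, so there is exactly one triangle.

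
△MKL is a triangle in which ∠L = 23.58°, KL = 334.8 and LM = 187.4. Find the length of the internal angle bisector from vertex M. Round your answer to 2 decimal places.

t_M ≈ 74.97

By the law of cosines, MK² = KL² + LM² − 2·KL·LM·cos L = 32204, so MK ≈ 179.46.
Law of cosines again: cos M = (LM² + MK² − KL²)/(2·LM·MK) ≈ -0.66560, so ∠M ≈ 131.73°.
The bisector from M has length 2·LM·MK·cos(∠M/2)/(LM+MK) ≈ 74.969.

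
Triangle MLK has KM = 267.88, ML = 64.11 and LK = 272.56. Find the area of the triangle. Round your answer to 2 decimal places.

area ≈ 8577.79

Semiperimeter s = (272.56 + 267.88 + 64.11)/2 = 302.28.
Heron's formula: area = √(302.28·29.715·34.395·238.17) ≈ 8577.8.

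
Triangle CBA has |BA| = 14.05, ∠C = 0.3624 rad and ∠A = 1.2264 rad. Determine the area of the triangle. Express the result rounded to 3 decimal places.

The third angle is ∠B = π − ∠A − ∠C = 1.5528 rad.
Law of sines: |AC| = |BA|·sin B/sin C ≈ 39.625.
Law of sines: |CB| = |BA|·sin A/sin C ≈ 37.304.
Area = ½·|BA|·|AC|·sin A ≈ 262.02.

262.018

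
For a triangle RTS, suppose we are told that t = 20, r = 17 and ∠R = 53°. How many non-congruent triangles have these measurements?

2

t·sin R = 20·sin(53°) ≈ 15.97.
Since t sin R < r < t (15.97 < 17 < 20), two triangles exist.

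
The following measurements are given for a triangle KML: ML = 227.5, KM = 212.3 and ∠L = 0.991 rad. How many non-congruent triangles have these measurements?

2

ML·sin L = 227.5·sin(0.991 rad) ≈ 190.3.
Since ML sin L < KM < ML (190.3 < 212.3 < 227.5), two triangles exist.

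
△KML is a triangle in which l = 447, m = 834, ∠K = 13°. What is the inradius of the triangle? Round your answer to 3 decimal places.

r ≈ 49.565

By the law of cosines, k² = m² + l² − 2·m·l·cos K = 1.6888e+05, so k ≈ 410.95.
Area = ½·m·l·sin K ≈ 41931.
Semiperimeter s = (410.95+834+447)/2 = 845.97.
Inradius = area/s = 41931/845.97 ≈ 49.565.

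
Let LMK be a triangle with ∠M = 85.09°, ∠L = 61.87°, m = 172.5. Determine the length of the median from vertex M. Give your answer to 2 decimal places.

The third angle is ∠K = 180° − ∠L − ∠M = 33.04°.
Law of sines: l = m·sin L/sin M ≈ 152.68.
Law of sines: k = m·sin K/sin M ≈ 94.398.
Median from M: ½√(2·k² + 2·l² − m²) ≈ 93.127.

m_M ≈ 93.13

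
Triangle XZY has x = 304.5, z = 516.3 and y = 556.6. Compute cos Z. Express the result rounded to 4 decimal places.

cos Z ≈ 0.4011

By the law of cosines, cos Z = (y² + x² − z²) / (2·y·x) ≈ 0.40109, so ∠Z ≈ 66.35°.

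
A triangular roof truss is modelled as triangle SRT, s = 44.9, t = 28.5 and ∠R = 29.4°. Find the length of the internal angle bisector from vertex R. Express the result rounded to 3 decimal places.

By the law of cosines, r² = t² + s² − 2·t·s·cos R = 598.56, so r ≈ 24.466.
The bisector from R has length 2·t·s·cos(∠R/2)/(t+s) ≈ 33.727.

t_R ≈ 33.727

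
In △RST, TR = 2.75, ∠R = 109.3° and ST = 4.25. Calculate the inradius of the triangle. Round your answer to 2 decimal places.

r ≈ 0.67

Law of sines: sin S = TR·sin R/ST ≈ 0.61069.
Since ST ≥ TR, only the acute value applies: ∠S ≈ 37.64°.
Then ∠T = 180° − ∠R − ∠S ≈ 33.06°.
Law of sines gives RS = ST·sin T/sin R ≈ 2.4565.
Area = ½·ST·TR·sin T ≈ 3.1879.
Semiperimeter s = (4.25+2.75+2.4565)/2 = 4.7283.
Inradius = area/s = 3.1879/4.7283 ≈ 0.67422.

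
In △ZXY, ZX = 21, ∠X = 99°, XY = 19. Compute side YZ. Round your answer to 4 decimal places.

30.4440

By the law of cosines, YZ² = ZX² + XY² − 2·ZX·XY·cos X = 926.83, so YZ ≈ 30.444.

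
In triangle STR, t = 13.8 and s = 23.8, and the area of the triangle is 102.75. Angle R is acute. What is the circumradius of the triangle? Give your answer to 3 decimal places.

12.495

From area = ½·s·t·sin R, we get sin R = 2·area/(s·t) ≈ 0.62569.
Taking the acute solution, ∠R ≈ 38.73°.
Law of cosines then gives r ≈ 15.635.
Circumradius = r/(2 sin R) ≈ 12.495.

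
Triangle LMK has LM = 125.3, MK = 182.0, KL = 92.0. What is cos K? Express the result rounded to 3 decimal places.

cos K ≈ 0.773

By the law of cosines, cos K = (MK² + KL² − LM²) / (2·MK·KL) ≈ 0.77305, so ∠K ≈ 39.37°.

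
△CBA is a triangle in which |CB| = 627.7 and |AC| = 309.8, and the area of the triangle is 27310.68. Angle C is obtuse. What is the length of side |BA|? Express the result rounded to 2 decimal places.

929.11

From area = ½·|AC|·|CB|·sin C, we get sin C = 2·area/(|AC|·|CB|) ≈ 0.28089.
Taking the obtuse solution, ∠C ≈ 163.69°.
Law of cosines then gives |BA| ≈ 929.11.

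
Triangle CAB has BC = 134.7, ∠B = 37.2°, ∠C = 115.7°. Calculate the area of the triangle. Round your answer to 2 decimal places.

area ≈ 10849.34

The third angle is ∠A = 180° − ∠B − ∠C = 27.10°.
Law of sines: AB = BC·sin C/sin A ≈ 266.44.
Law of sines: CA = BC·sin B/sin A ≈ 178.77.
Area = ½·BC·AB·sin B ≈ 10849.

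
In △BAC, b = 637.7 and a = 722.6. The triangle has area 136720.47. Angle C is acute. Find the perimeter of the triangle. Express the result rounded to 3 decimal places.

perimeter ≈ 1792.743

From area = ½·b·a·sin C, we get sin C = 2·area/(b·a) ≈ 0.59340.
Taking the acute solution, ∠C ≈ 36.40°.
Law of cosines then gives c ≈ 432.44.
Perimeter = 637.7 + 722.6 + 432.44 = 1792.7.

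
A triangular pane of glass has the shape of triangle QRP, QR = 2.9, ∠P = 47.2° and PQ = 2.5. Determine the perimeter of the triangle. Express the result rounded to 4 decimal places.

perimeter ≈ 9.3448

Law of sines: sin R = PQ·sin P/QR ≈ 0.63253.
Since QR ≥ PQ, only the acute value applies: ∠R ≈ 39.24°.
Then ∠Q = 180° − ∠P − ∠R ≈ 93.56°.
Law of sines gives RP = QR·sin Q/sin P ≈ 3.9448.
Semiperimeter s = (3.9448+2.5+2.9)/2 = 4.6724.
Perimeter = 3.9448 + 2.5 + 2.9 = 9.3448.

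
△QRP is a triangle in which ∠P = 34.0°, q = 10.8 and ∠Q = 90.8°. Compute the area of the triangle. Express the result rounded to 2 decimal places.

area ≈ 26.78

The third angle is ∠R = 180° − ∠P − ∠Q = 55.20°.
Law of sines: r = q·sin R/sin Q ≈ 8.8693.
Law of sines: p = q·sin P/sin Q ≈ 6.0399.
Area = ½·q·r·sin P ≈ 26.782.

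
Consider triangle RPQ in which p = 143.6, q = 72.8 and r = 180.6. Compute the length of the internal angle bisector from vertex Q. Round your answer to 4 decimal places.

t_Q ≈ 156.9282

By the law of cosines, cos Q = (r² + p² − q²) / (2·r·p) ≈ 0.92422, so ∠Q ≈ 22.45°.
The bisector from Q has length 2·r·p·cos(∠Q/2)/(r+p) ≈ 156.93.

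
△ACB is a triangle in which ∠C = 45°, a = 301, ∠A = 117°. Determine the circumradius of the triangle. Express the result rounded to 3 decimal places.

The third angle is ∠B = 180° − ∠A − ∠C = 18.00°.
Law of sines: c = a·sin C/sin A ≈ 238.87.
Law of sines: b = a·sin B/sin A ≈ 104.39.
Circumradius = a/(2 sin A) ≈ 168.91.

168.910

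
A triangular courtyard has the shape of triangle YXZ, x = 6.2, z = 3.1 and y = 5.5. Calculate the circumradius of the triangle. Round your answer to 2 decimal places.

R ≈ 3.10

By the law of cosines, cos Y = (x² + z² − y²) / (2·x·z) ≈ 0.46306, so ∠Y ≈ 1.089 rad.
Circumradius = y/(2 sin Y) ≈ 3.1027.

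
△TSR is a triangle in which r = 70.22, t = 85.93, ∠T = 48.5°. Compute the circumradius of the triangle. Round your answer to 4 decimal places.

Law of sines: sin R = r·sin T/t ≈ 0.61203.
Since t ≥ r, only the acute value applies: ∠R ≈ 37.74°.
Then ∠S = 180° − ∠T − ∠R ≈ 93.76°.
Law of sines gives s = t·sin S/sin T ≈ 114.49.
Circumradius = t/(2 sin T) ≈ 57.367.

57.3665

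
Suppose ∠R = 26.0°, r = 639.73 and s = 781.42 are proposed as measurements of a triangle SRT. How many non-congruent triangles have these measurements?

2

s·sin R = 781.42·sin(26.0°) ≈ 342.6.
Since s sin R < r < s (342.6 < 639.73 < 781.42), two triangles exist.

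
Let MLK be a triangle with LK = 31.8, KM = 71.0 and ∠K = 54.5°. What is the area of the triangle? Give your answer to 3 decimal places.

area ≈ 919.055

Area = ½·LK·KM·sin K ≈ 919.06.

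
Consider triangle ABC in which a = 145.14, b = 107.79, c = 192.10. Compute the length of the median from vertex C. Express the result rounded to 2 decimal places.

84.36

Median from C: ½√(2·a² + 2·b² − c²) ≈ 84.36.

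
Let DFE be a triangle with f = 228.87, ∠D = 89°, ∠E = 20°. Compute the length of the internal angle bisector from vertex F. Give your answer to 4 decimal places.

100.4409

The third angle is ∠F = 180° − ∠E − ∠D = 71.00°.
Law of sines: d = f·sin D/sin F ≈ 242.02.
Law of sines: e = f·sin E/sin F ≈ 82.789.
The bisector from F has length 2·e·d·cos(∠F/2)/(e+d) ≈ 100.44.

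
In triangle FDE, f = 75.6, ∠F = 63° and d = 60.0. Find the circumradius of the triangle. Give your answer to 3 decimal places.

Law of sines: sin D = d·sin F/f ≈ 0.70715.
Since f ≥ d, only the acute value applies: ∠D ≈ 45.00°.
Then ∠E = 180° − ∠F − ∠D ≈ 72.00°.
Law of sines gives e = f·sin E/sin F ≈ 80.694.
Circumradius = f/(2 sin F) ≈ 42.424.

42.424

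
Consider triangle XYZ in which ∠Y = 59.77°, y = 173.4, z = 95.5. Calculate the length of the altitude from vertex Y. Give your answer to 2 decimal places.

95.45

Law of sines: sin Z = z·sin Y/y ≈ 0.47585.
Since y ≥ z, only the acute value applies: ∠Z ≈ 28.41°.
Then ∠X = 180° − ∠Y − ∠Z ≈ 91.82°.
Law of sines gives x = y·sin X/sin Y ≈ 200.59.
Area = ½·y·z·sin X ≈ 8275.7.
The altitude from Y has length 2·area/y ≈ 95.452.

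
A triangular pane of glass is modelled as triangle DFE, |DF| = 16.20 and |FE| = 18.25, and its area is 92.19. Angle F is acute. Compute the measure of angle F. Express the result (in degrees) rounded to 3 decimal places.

From area = ½·|DF|·|FE|·sin F, we get sin F = 2·area/(|DF|·|FE|) ≈ 0.62364.
Taking the acute solution, ∠F ≈ 38.58°.

∠F ≈ 38.583°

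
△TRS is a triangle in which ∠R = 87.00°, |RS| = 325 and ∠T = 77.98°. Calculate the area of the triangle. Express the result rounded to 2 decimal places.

The third angle is ∠S = 180° − ∠T − ∠R = 15.02°.
Law of sines: |ST| = |RS|·sin R/sin T ≈ 331.83.
Law of sines: |TR| = |RS|·sin S/sin T ≈ 86.114.
Area = ½·|RS|·|ST|·sin S ≈ 13974.

area ≈ 13974.32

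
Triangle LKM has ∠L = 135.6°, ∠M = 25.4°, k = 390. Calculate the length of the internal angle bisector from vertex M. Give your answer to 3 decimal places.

The third angle is ∠K = 180° − ∠M − ∠L = 19.00°.
Law of sines: l = k·sin L/sin K ≈ 838.13.
Law of sines: m = k·sin M/sin K ≈ 513.82.
The bisector from M has length 2·l·k·cos(∠M/2)/(l+k) ≈ 519.28.

t_M ≈ 519.283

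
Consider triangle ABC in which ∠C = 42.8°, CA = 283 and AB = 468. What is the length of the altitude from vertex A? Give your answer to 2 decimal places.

Law of sines: sin B = CA·sin C/AB ≈ 0.41086.
Since AB ≥ CA, only the acute value applies: ∠B ≈ 24.26°.
Then ∠A = 180° − ∠C − ∠B ≈ 112.94°.
Law of sines gives BC = AB·sin A/sin C ≈ 634.32.
Area = ½·AB·CA·sin A ≈ 60984.
The altitude from A has length 2·area/BC ≈ 192.28.

h_A ≈ 192.28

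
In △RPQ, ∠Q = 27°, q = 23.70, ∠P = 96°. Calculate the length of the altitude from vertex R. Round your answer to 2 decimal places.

The third angle is ∠R = 180° − ∠P − ∠Q = 57.00°.
Law of sines: r = q·sin R/sin Q ≈ 43.782.
Law of sines: p = q·sin P/sin Q ≈ 51.918.
Area = ½·q·r·sin P ≈ 515.97.
The altitude from R has length 2·area/r ≈ 23.57.

h_R ≈ 23.57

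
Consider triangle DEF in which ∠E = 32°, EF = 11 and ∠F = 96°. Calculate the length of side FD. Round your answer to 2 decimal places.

7.40

The third angle is ∠D = 180° − ∠E − ∠F = 52.00°.
Law of sines: FD = EF·sin E/sin D ≈ 7.3972.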